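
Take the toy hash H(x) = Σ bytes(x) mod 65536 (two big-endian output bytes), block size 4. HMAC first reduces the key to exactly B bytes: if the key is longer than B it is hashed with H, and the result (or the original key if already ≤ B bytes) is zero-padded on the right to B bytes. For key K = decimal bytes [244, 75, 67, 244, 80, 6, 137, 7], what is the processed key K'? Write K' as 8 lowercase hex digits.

|K| = 8 > B = 4, so first hash the key.
H(K): sum = 244+75+67+244+80+6+137+7 = 860 → 03 5c.
Zero-pad H(K) = 03 5c to 4 bytes: K' = 03 5c 00 00.

035c0000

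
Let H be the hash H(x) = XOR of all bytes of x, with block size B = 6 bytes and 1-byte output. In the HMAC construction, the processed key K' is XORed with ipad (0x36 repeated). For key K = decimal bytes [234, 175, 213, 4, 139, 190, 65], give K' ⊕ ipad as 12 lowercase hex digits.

d63636363636

Key decimal bytes [234, 175, 213, 4, 139, 190, 65] = ea af d5 04 8b be 41 is 7 bytes > B = 6, so hash it first: H(key) = e0, then zero-pad to 6 bytes: K' = e0 00 00 00 00 00.
XOR each byte with 0x36: e0⊕36=d6, 00⊕36=36, 00⊕36=36, 00⊕36=36, 00⊕36=36, 00⊕36=36.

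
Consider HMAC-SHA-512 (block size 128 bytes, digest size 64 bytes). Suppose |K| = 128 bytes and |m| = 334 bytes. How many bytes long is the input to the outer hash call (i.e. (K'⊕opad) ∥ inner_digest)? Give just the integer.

192

Key is 128 ≤ 128 bytes, zero-padded: |K'| = 128.
Outer input = (K'⊕opad) ∥ H(inner) → 128 + 64 = 192 bytes.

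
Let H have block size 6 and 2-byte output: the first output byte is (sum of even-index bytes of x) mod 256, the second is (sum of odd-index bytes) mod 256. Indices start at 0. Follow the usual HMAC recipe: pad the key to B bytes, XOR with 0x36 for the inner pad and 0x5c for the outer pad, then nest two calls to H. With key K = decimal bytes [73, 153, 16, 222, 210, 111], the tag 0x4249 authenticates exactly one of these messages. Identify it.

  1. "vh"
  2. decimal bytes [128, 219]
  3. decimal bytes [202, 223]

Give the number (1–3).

3

Key decimal bytes [73, 153, 16, 222, 210, 111] = 49 99 10 de d2 6f is exactly B = 6 bytes: K' = 49 99 10 de d2 6f.
K' ⊕ ipad = 7f af 26 e8 e4 59; K' ⊕ opad = 15 c5 4c 82 8e 33.
m1: inner = H(7f af 26 e8 e4 59 76 68) = ff 58; tag = H(15 c5 4c 82 8e 33 ff 58) = eed2
m2: inner = H(7f af 26 e8 e4 59 80 db) = 09 cb; tag = H(15 c5 4c 82 8e 33 09 cb) = f845
m3: inner = H(7f af 26 e8 e4 59 ca df) = 53 cf; tag = H(15 c5 4c 82 8e 33 53 cf) = 4249 ← matches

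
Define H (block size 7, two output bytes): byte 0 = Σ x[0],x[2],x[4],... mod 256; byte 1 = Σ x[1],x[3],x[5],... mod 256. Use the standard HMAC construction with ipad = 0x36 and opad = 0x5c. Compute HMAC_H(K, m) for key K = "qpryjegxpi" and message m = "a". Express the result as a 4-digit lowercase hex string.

72df

Key "qpryjegxpi" = 71 70 72 79 6a 65 67 78 70 69 is 10 bytes > B = 7, so hash it first: H(key) = 24 2f, then zero-pad to 7 bytes: K' = 24 2f 00 00 00 00 00.
K' ⊕ ipad = 12 19 36 36 36 36 36.  K' ⊕ opad = 78 73 5c 5c 5c 5c 5c.
Inner input = (K'⊕ipad) ∥ m = 12 19 36 36 36 36 36 ∥ 61.
Inner hash: even-index sum = 180 mod 256 = 180; odd-index sum = 230 mod 256 = 230 → b4 e6.
Outer input = (K'⊕opad) ∥ inner = 78 73 5c 5c 5c 5c 5c ∥ b4 e6.
Outer hash (tag): even-index sum = 626 mod 256 = 114; odd-index sum = 479 mod 256 = 223 → 72 df.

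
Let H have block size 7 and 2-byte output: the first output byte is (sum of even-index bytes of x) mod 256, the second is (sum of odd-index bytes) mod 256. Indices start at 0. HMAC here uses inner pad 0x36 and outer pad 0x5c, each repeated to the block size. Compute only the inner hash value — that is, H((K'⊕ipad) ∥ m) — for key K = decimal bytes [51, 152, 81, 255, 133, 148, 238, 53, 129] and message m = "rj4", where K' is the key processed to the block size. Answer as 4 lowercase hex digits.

Key decimal bytes [51, 152, 81, 255, 133, 148, 238, 53, 129] = 33 98 51 ff 85 94 ee 35 81 is 9 bytes > B = 7, so hash it first: H(key) = 78 60, then zero-pad to 7 bytes: K' = 78 60 00 00 00 00 00.
K' ⊕ ipad = 4e 56 36 36 36 36 36.
Inner input = 4e 56 36 36 36 36 36 ∥ 72 6a 34.
Inner hash: even-index sum = 346 mod 256 = 90; odd-index sum = 360 mod 256 = 104 → 5a 68.

5a68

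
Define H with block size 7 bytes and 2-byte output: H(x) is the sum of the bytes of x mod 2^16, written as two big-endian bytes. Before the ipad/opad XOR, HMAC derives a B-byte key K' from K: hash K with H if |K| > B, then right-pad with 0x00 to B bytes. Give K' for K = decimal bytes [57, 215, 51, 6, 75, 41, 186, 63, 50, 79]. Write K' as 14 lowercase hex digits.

03370000000000

|K| = 10 > B = 7, so first hash the key.
H(K): sum = 57+215+51+6+75+41+186+63+50+79 = 823 → 03 37.
Zero-pad H(K) = 03 37 to 7 bytes: K' = 03 37 00 00 00 00 00.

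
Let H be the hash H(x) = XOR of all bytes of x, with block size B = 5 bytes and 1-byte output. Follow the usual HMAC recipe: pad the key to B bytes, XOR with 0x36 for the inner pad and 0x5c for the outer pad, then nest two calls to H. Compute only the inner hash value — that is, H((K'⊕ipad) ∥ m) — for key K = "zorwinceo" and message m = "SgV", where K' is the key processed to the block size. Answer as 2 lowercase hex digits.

2a

Key "zorwinceo" = 7a 6f 72 77 69 6e 63 65 6f is 9 bytes > B = 5, so hash it first: H(key) = 7e, then zero-pad to 5 bytes: K' = 7e 00 00 00 00.
K' ⊕ ipad = 48 36 36 36 36.
Inner input = 48 36 36 36 36 ∥ 53 67 56.
Inner hash: XOR 48⊕36⊕36⊕36⊕36⊕53⊕67⊕56 = 2a.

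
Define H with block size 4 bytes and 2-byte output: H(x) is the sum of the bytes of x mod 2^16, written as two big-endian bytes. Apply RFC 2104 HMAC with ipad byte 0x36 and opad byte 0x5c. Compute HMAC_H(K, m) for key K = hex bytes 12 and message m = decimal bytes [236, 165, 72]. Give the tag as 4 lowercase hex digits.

0203

Key hex bytes 12 is 1 byte ≤ B = 4; zero-pad to 4 bytes: K' = 12 00 00 00.
K' ⊕ ipad = 24 36 36 36.  K' ⊕ opad = 4e 5c 5c 5c.
Inner input = (K'⊕ipad) ∥ m = 24 36 36 36 ∥ ec a5 48.
Inner hash: sum = 36+54+54+54+236+165+72 = 671 → 02 9f.
Outer input = (K'⊕opad) ∥ inner = 4e 5c 5c 5c ∥ 02 9f.
Outer hash (tag): sum = 78+92+92+92+2+159 = 515 → 02 03.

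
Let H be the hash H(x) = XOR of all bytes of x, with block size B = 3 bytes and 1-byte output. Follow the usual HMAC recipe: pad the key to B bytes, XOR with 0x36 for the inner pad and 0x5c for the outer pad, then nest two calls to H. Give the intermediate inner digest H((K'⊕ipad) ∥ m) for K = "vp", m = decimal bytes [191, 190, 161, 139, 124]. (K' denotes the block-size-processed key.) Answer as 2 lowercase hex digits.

Key "vp" = 76 70 is 2 bytes ≤ B = 3; zero-pad to 3 bytes: K' = 76 70 00.
K' ⊕ ipad = 40 46 36.
Inner input = 40 46 36 ∥ bf be a1 8b 7c.
Inner hash: XOR 40⊕46⊕36⊕bf⊕be⊕a1⊕8b⊕7c = 67.

67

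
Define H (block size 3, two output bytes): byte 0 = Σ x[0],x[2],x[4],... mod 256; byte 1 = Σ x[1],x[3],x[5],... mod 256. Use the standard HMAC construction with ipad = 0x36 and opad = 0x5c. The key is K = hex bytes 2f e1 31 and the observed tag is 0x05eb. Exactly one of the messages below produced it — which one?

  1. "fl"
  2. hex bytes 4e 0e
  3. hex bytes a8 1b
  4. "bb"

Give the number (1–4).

2

Key hex bytes 2f e1 31 is exactly B = 3 bytes: K' = 2f e1 31.
K' ⊕ ipad = 19 d7 07; K' ⊕ opad = 73 bd 6d.
m1: inner = H(19 d7 07 66 6c) = 8c 3d; tag = H(73 bd 6d 8c 3d) = 1d49
m2: inner = H(19 d7 07 4e 0e) = 2e 25; tag = H(73 bd 6d 2e 25) = 05eb ← matches
m3: inner = H(19 d7 07 a8 1b) = 3b 7f; tag = H(73 bd 6d 3b 7f) = 5ff8
m4: inner = H(19 d7 07 62 62) = 82 39; tag = H(73 bd 6d 82 39) = 193f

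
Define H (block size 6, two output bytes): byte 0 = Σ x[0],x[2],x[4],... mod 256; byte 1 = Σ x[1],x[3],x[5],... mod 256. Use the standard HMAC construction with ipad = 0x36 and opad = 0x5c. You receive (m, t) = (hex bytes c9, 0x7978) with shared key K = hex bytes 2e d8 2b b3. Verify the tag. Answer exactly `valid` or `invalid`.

Key hex bytes 2e d8 2b b3 is 4 bytes ≤ B = 6; zero-pad to 6 bytes: K' = 2e d8 2b b3 00 00.
K' ⊕ ipad = 18 ee 1d 85 36 36; K' ⊕ opad = 72 84 77 ef 5c 5c.
Inner hash: even-index sum = 308 mod 256 = 52; odd-index sum = 425 mod 256 = 169 → 34 a9.
Outer hash (recomputed tag): even-index sum = 377 mod 256 = 121; odd-index sum = 632 mod 256 = 120 → 79 78.
Recomputed tag = 7978; claimed = 7978 → match.

valid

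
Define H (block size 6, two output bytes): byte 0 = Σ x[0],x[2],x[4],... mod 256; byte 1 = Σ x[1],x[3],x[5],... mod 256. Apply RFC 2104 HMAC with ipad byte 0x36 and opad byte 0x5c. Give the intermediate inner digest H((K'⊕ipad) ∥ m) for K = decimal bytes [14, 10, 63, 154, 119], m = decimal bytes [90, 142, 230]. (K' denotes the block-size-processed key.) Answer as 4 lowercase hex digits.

Key decimal bytes [14, 10, 63, 154, 119] = 0e 0a 3f 9a 77 is 5 bytes ≤ B = 6; zero-pad to 6 bytes: K' = 0e 0a 3f 9a 77 00.
K' ⊕ ipad = 38 3c 09 ac 41 36.
Inner input = 38 3c 09 ac 41 36 ∥ 5a 8e e6.
Inner hash: even-index sum = 450 mod 256 = 194; odd-index sum = 428 mod 256 = 172 → c2 ac.

c2ac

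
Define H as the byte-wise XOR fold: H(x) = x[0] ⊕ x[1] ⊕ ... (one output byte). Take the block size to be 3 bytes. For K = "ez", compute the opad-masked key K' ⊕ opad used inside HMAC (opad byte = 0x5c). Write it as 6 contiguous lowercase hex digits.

Key "ez" = 65 7a is 2 bytes ≤ B = 3; zero-pad to 3 bytes: K' = 65 7a 00.
XOR each byte with 0x5c: 65⊕5c=39, 7a⊕5c=26, 00⊕5c=5c.

39265c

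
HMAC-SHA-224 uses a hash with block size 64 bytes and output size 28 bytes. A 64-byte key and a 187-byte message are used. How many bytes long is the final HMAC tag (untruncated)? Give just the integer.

28

The tag is one SHA-224 digest: 28 bytes.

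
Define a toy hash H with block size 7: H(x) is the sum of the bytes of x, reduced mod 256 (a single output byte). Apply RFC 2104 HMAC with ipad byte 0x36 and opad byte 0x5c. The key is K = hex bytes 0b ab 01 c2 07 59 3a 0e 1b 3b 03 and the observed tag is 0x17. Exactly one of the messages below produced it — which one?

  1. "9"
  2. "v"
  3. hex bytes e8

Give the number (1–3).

Key hex bytes 0b ab 01 c2 07 59 3a 0e 1b 3b 03 is 11 bytes > B = 7, so hash it first: H(key) = 7a, then zero-pad to 7 bytes: K' = 7a 00 00 00 00 00 00.
K' ⊕ ipad = 4c 36 36 36 36 36 36; K' ⊕ opad = 26 5c 5c 5c 5c 5c 5c.
m1: inner = H(4c 36 36 36 36 36 36 39) = c9; tag = H(26 5c 5c 5c 5c 5c 5c c9) = 17 ← matches
m2: inner = H(4c 36 36 36 36 36 36 76) = 06; tag = H(26 5c 5c 5c 5c 5c 5c 06) = 54
m3: inner = H(4c 36 36 36 36 36 36 e8) = 78; tag = H(26 5c 5c 5c 5c 5c 5c 78) = c6

1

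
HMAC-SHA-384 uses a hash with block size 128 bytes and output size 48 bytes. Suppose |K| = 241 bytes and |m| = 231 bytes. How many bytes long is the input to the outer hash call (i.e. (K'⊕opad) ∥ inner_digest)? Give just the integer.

176

Key is 241 > 128 bytes, so it is hashed to 48 bytes then zero-padded to 128: |K'| = 128.
Outer input = (K'⊕opad) ∥ H(inner) → 128 + 48 = 176 bytes.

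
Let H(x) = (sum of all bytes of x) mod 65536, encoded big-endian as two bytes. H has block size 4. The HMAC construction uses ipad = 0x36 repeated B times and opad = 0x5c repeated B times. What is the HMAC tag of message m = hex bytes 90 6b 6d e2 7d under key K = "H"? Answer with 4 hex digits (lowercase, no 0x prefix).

Key "H" = 48 is 1 byte ≤ B = 4; zero-pad to 4 bytes: K' = 48 00 00 00.
K' ⊕ ipad = 7e 36 36 36.  K' ⊕ opad = 14 5c 5c 5c.
Inner input = (K'⊕ipad) ∥ m = 7e 36 36 36 ∥ 90 6b 6d e2 7d.
Inner hash: sum = 126+54+54+54+144+107+109+226+125 = 999 → 03 e7.
Outer input = (K'⊕opad) ∥ inner = 14 5c 5c 5c ∥ 03 e7.
Outer hash (tag): sum = 20+92+92+92+3+231 = 530 → 02 12.

0212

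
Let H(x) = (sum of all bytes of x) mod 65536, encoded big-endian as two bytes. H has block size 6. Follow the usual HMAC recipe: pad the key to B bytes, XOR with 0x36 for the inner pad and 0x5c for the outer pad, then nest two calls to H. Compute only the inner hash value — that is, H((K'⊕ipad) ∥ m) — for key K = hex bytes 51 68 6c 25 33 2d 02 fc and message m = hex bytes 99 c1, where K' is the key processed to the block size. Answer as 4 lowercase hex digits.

Key hex bytes 51 68 6c 25 33 2d 02 fc is 8 bytes > B = 6, so hash it first: H(key) = 02 a8, then zero-pad to 6 bytes: K' = 02 a8 00 00 00 00.
K' ⊕ ipad = 34 9e 36 36 36 36.
Inner input = 34 9e 36 36 36 36 ∥ 99 c1.
Inner hash: sum = 52+158+54+54+54+54+153+193 = 772 → 03 04.

0304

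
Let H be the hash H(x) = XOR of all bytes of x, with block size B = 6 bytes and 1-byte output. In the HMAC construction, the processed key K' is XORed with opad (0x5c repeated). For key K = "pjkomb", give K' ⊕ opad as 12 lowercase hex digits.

2c363733313e

Key "pjkomb" = 70 6a 6b 6f 6d 62 is exactly B = 6 bytes: K' = 70 6a 6b 6f 6d 62.
XOR each byte with 0x5c: 70⊕5c=2c, 6a⊕5c=36, 6b⊕5c=37, 6f⊕5c=33, 6d⊕5c=31, 62⊕5c=3e.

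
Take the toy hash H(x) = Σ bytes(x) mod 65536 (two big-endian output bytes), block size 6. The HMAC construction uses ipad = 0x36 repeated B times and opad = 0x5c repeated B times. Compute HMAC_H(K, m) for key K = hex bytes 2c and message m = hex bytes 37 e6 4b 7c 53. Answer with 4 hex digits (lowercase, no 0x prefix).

Key hex bytes 2c is 1 byte ≤ B = 6; zero-pad to 6 bytes: K' = 2c 00 00 00 00 00.
K' ⊕ ipad = 1a 36 36 36 36 36.  K' ⊕ opad = 70 5c 5c 5c 5c 5c.
Inner input = (K'⊕ipad) ∥ m = 1a 36 36 36 36 36 ∥ 37 e6 4b 7c 53.
Inner hash: sum = 26+54+54+54+54+54+55+230+75+124+83 = 863 → 03 5f.
Outer input = (K'⊕opad) ∥ inner = 70 5c 5c 5c 5c 5c ∥ 03 5f.
Outer hash (tag): sum = 112+92+92+92+92+92+3+95 = 670 → 02 9e.

029e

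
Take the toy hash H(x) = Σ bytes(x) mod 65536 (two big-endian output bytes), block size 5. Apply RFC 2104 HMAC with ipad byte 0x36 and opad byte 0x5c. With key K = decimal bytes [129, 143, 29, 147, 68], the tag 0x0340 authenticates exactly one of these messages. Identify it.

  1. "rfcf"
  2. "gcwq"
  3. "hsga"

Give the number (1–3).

2

Key decimal bytes [129, 143, 29, 147, 68] = 81 8f 1d 93 44 is exactly B = 5 bytes: K' = 81 8f 1d 93 44.
K' ⊕ ipad = b7 b9 2b a5 72; K' ⊕ opad = dd d3 41 cf 18.
m1: inner = H(b7 b9 2b a5 72 72 66 63 66) = 04 53; tag = H(dd d3 41 cf 18 04 53) = 032f
m2: inner = H(b7 b9 2b a5 72 67 63 77 71) = 04 64; tag = H(dd d3 41 cf 18 04 64) = 0340 ← matches
m3: inner = H(b7 b9 2b a5 72 68 73 67 61) = 04 55; tag = H(dd d3 41 cf 18 04 55) = 0331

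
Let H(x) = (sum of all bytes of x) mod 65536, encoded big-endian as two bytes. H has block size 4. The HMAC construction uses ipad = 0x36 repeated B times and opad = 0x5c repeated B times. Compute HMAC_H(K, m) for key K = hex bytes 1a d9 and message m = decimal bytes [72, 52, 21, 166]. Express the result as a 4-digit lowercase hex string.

Key hex bytes 1a d9 is 2 bytes ≤ B = 4; zero-pad to 4 bytes: K' = 1a d9 00 00.
K' ⊕ ipad = 2c ef 36 36.  K' ⊕ opad = 46 85 5c 5c.
Inner input = (K'⊕ipad) ∥ m = 2c ef 36 36 ∥ 48 34 15 a6.
Inner hash: sum = 44+239+54+54+72+52+21+166 = 702 → 02 be.
Outer input = (K'⊕opad) ∥ inner = 46 85 5c 5c ∥ 02 be.
Outer hash (tag): sum = 70+133+92+92+2+190 = 579 → 02 43.

0243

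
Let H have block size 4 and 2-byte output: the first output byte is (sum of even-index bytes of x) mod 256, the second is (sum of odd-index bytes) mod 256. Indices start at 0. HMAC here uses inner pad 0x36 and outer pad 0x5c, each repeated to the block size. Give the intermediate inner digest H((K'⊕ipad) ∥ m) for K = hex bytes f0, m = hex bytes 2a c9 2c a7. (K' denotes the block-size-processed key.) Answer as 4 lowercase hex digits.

52dc

Key hex bytes f0 is 1 byte ≤ B = 4; zero-pad to 4 bytes: K' = f0 00 00 00.
K' ⊕ ipad = c6 36 36 36.
Inner input = c6 36 36 36 ∥ 2a c9 2c a7.
Inner hash: even-index sum = 338 mod 256 = 82; odd-index sum = 476 mod 256 = 220 → 52 dc.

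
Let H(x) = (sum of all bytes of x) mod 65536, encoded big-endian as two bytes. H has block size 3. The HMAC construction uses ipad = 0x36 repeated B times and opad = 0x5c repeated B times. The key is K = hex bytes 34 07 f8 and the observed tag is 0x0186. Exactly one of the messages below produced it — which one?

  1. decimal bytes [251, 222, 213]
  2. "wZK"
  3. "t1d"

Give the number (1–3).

Key hex bytes 34 07 f8 is exactly B = 3 bytes: K' = 34 07 f8.
K' ⊕ ipad = 02 31 ce; K' ⊕ opad = 68 5b a4.
m1: inner = H(02 31 ce fb de d5) = 03 af; tag = H(68 5b a4 03 af) = 0219
m2: inner = H(02 31 ce 77 5a 4b) = 02 1d; tag = H(68 5b a4 02 1d) = 0186 ← matches
m3: inner = H(02 31 ce 74 31 64) = 02 0a; tag = H(68 5b a4 02 0a) = 0173

2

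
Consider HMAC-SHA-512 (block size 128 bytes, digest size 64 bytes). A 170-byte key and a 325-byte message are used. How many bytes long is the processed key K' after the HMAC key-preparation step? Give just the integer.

128

Key is 170 > 128 bytes, so it is hashed to 64 bytes then zero-padded to 128: |K'| = 128.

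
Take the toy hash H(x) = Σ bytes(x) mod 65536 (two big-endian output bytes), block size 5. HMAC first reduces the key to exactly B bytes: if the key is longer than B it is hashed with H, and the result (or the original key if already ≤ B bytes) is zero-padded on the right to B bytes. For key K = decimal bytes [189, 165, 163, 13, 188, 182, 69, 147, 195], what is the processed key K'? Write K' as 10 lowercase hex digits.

051f000000

|K| = 9 > B = 5, so first hash the key.
H(K): sum = 189+165+163+13+188+182+69+147+195 = 1311 → 05 1f.
Zero-pad H(K) = 05 1f to 5 bytes: K' = 05 1f 00 00 00.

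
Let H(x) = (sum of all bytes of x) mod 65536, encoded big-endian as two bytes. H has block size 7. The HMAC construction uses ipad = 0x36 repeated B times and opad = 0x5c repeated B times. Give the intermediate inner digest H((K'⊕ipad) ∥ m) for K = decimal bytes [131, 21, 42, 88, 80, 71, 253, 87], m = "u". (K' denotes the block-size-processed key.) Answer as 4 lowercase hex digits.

01eb

Key decimal bytes [131, 21, 42, 88, 80, 71, 253, 87] = 83 15 2a 58 50 47 fd 57 is 8 bytes > B = 7, so hash it first: H(key) = 03 05, then zero-pad to 7 bytes: K' = 03 05 00 00 00 00 00.
K' ⊕ ipad = 35 33 36 36 36 36 36.
Inner input = 35 33 36 36 36 36 36 ∥ 75.
Inner hash: sum = 53+51+54+54+54+54+54+117 = 491 → 01 eb.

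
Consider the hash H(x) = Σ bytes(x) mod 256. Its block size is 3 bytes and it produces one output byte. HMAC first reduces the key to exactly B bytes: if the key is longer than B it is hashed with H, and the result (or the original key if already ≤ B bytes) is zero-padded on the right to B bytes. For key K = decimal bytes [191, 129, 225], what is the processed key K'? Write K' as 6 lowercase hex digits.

Key decimal bytes [191, 129, 225] = bf 81 e1 is exactly B = 3 bytes: K' = bf 81 e1.

bf81e1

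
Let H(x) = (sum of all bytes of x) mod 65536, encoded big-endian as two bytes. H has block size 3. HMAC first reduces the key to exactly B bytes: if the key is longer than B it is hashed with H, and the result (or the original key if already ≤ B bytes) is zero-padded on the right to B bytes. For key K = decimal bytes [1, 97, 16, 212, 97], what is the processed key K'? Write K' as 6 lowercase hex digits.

01a700

|K| = 5 > B = 3, so first hash the key.
H(K): sum = 1+97+16+212+97 = 423 → 01 a7.
Zero-pad H(K) = 01 a7 to 3 bytes: K' = 01 a7 00.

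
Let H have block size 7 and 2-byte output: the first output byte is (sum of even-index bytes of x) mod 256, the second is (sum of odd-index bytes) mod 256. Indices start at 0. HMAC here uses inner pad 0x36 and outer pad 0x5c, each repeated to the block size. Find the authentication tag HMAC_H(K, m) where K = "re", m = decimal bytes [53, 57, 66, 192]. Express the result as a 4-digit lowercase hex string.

78d0

Key "re" = 72 65 is 2 bytes ≤ B = 7; zero-pad to 7 bytes: K' = 72 65 00 00 00 00 00.
K' ⊕ ipad = 44 53 36 36 36 36 36.  K' ⊕ opad = 2e 39 5c 5c 5c 5c 5c.
Inner input = (K'⊕ipad) ∥ m = 44 53 36 36 36 36 36 ∥ 35 39 42 c0.
Inner hash: even-index sum = 479 mod 256 = 223; odd-index sum = 310 mod 256 = 54 → df 36.
Outer input = (K'⊕opad) ∥ inner = 2e 39 5c 5c 5c 5c 5c ∥ df 36.
Outer hash (tag): even-index sum = 376 mod 256 = 120; odd-index sum = 464 mod 256 = 208 → 78 d0.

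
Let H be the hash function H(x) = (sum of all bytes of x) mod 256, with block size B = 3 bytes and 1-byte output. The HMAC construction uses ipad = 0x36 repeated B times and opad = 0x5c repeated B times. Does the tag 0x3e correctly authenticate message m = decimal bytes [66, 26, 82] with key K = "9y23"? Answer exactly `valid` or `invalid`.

Key "9y23" = 39 79 32 33 is 4 bytes > B = 3, so hash it first: H(key) = 17, then zero-pad to 3 bytes: K' = 17 00 00.
K' ⊕ ipad = 21 36 36; K' ⊕ opad = 4b 5c 5c.
Inner hash: sum = 33+54+54+66+26+82 = 315; mod 256 = 59 → 3b.
Outer hash (recomputed tag): sum = 75+92+92+59 = 318; mod 256 = 62 → 3e.
Recomputed tag = 3e; claimed = 3e → match.

valid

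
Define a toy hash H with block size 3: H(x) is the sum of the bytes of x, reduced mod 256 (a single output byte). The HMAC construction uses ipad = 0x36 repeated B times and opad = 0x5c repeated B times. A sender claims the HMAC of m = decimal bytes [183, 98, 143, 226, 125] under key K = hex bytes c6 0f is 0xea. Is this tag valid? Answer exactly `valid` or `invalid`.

invalid

Key hex bytes c6 0f is 2 bytes ≤ B = 3; zero-pad to 3 bytes: K' = c6 0f 00.
K' ⊕ ipad = f0 39 36; K' ⊕ opad = 9a 53 5c.
Inner hash: sum = 240+57+54+183+98+143+226+125 = 1126; mod 256 = 102 → 66.
Outer hash (recomputed tag): sum = 154+83+92+102 = 431; mod 256 = 175 → af.
Recomputed tag = af; claimed = ea → mismatch.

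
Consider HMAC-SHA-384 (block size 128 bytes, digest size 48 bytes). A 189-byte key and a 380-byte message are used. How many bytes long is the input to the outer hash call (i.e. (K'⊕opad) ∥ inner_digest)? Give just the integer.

176

Key is 189 > 128 bytes, so it is hashed to 48 bytes then zero-padded to 128: |K'| = 128.
Outer input = (K'⊕opad) ∥ H(inner) → 128 + 48 = 176 bytes.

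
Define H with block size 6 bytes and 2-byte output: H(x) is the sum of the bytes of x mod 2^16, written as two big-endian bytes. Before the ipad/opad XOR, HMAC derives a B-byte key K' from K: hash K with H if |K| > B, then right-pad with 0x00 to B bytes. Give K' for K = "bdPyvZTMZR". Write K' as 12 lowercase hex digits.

|K| = 10 > B = 6, so first hash the key.
H(K): sum = 98+100+80+121+118+90+84+77+90+82 = 940 → 03 ac.
Zero-pad H(K) = 03 ac to 6 bytes: K' = 03 ac 00 00 00 00.

03ac00000000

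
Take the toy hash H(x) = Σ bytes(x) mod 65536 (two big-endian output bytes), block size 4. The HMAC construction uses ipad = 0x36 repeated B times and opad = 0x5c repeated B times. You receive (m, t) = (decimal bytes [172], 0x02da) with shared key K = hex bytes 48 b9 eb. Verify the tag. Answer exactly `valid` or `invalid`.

Key hex bytes 48 b9 eb is 3 bytes ≤ B = 4; zero-pad to 4 bytes: K' = 48 b9 eb 00.
K' ⊕ ipad = 7e 8f dd 36; K' ⊕ opad = 14 e5 b7 5c.
Inner hash: sum = 126+143+221+54+172 = 716 → 02 cc.
Outer hash (recomputed tag): sum = 20+229+183+92+2+204 = 730 → 02 da.
Recomputed tag = 02da; claimed = 02da → match.

valid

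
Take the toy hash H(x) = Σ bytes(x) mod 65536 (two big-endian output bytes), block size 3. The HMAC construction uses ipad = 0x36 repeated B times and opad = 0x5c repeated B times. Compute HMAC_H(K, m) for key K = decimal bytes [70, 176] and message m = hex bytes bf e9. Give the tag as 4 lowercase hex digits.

Key decimal bytes [70, 176] = 46 b0 is 2 bytes ≤ B = 3; zero-pad to 3 bytes: K' = 46 b0 00.
K' ⊕ ipad = 70 86 36.  K' ⊕ opad = 1a ec 5c.
Inner input = (K'⊕ipad) ∥ m = 70 86 36 ∥ bf e9.
Inner hash: sum = 112+134+54+191+233 = 724 → 02 d4.
Outer input = (K'⊕opad) ∥ inner = 1a ec 5c ∥ 02 d4.
Outer hash (tag): sum = 26+236+92+2+212 = 568 → 02 38.

0238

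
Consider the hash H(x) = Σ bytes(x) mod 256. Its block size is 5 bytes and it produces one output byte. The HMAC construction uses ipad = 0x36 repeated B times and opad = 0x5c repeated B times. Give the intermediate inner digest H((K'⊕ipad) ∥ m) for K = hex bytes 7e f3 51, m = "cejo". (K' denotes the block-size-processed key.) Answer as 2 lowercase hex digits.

81

Key hex bytes 7e f3 51 is 3 bytes ≤ B = 5; zero-pad to 5 bytes: K' = 7e f3 51 00 00.
K' ⊕ ipad = 48 c5 67 36 36.
Inner input = 48 c5 67 36 36 ∥ 63 65 6a 6f.
Inner hash: sum = 72+197+103+54+54+99+101+106+111 = 897; mod 256 = 129 → 81.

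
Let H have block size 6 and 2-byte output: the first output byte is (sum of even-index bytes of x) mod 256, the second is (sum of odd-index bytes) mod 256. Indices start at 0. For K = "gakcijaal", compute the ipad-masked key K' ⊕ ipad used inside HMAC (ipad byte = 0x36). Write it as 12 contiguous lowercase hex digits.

3eb936363636

Key "gakcijaal" = 67 61 6b 63 69 6a 61 61 6c is 9 bytes > B = 6, so hash it first: H(key) = 08 8f, then zero-pad to 6 bytes: K' = 08 8f 00 00 00 00.
XOR each byte with 0x36: 08⊕36=3e, 8f⊕36=b9, 00⊕36=36, 00⊕36=36, 00⊕36=36, 00⊕36=36.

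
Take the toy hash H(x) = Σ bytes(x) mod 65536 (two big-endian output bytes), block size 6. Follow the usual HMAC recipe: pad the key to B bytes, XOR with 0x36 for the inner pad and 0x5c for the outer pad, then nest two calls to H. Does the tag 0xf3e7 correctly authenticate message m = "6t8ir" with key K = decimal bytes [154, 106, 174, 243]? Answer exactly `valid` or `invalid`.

invalid

Key decimal bytes [154, 106, 174, 243] = 9a 6a ae f3 is 4 bytes ≤ B = 6; zero-pad to 6 bytes: K' = 9a 6a ae f3 00 00.
K' ⊕ ipad = ac 5c 98 c5 36 36; K' ⊕ opad = c6 36 f2 af 5c 5c.
Inner hash: sum = 172+92+152+197+54+54+54+116+56+105+114 = 1166 → 04 8e.
Outer hash (recomputed tag): sum = 198+54+242+175+92+92+4+142 = 999 → 03 e7.
Recomputed tag = 03e7; claimed = f3e7 → mismatch.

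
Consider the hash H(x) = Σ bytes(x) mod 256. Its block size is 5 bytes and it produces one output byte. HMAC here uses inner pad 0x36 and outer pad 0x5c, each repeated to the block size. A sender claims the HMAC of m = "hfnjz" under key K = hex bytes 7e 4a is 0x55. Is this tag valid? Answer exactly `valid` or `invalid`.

invalid

Key hex bytes 7e 4a is 2 bytes ≤ B = 5; zero-pad to 5 bytes: K' = 7e 4a 00 00 00.
K' ⊕ ipad = 48 7c 36 36 36; K' ⊕ opad = 22 16 5c 5c 5c.
Inner hash: sum = 72+124+54+54+54+104+102+110+106+122 = 902; mod 256 = 134 → 86.
Outer hash (recomputed tag): sum = 34+22+92+92+92+134 = 466; mod 256 = 210 → d2.
Recomputed tag = d2; claimed = 55 → mismatch.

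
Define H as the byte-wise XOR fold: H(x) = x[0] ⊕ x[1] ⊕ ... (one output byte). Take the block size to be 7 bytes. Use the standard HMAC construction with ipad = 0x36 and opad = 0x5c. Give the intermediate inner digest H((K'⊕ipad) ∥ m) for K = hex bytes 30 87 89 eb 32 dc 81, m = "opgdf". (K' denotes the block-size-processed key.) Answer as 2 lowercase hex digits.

Key hex bytes 30 87 89 eb 32 dc 81 is exactly B = 7 bytes: K' = 30 87 89 eb 32 dc 81.
K' ⊕ ipad = 06 b1 bf dd 04 ea b7.
Inner input = 06 b1 bf dd 04 ea b7 ∥ 6f 70 67 64 66.
Inner hash: XOR 06⊕b1⊕bf⊕dd⊕04⊕ea⊕b7⊕6f⊕70⊕67⊕64⊕66 = f6.

f6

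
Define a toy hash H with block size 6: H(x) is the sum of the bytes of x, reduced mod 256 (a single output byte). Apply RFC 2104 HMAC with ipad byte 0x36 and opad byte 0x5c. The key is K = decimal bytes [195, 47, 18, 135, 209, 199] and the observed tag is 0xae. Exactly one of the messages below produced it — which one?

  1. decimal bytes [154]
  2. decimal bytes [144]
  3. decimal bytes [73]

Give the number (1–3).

2

Key decimal bytes [195, 47, 18, 135, 209, 199] = c3 2f 12 87 d1 c7 is exactly B = 6 bytes: K' = c3 2f 12 87 d1 c7.
K' ⊕ ipad = f5 19 24 b1 e7 f1; K' ⊕ opad = 9f 73 4e db 8d 9b.
m1: inner = H(f5 19 24 b1 e7 f1 9a) = 55; tag = H(9f 73 4e db 8d 9b 55) = b8
m2: inner = H(f5 19 24 b1 e7 f1 90) = 4b; tag = H(9f 73 4e db 8d 9b 4b) = ae ← matches
m3: inner = H(f5 19 24 b1 e7 f1 49) = 04; tag = H(9f 73 4e db 8d 9b 04) = 67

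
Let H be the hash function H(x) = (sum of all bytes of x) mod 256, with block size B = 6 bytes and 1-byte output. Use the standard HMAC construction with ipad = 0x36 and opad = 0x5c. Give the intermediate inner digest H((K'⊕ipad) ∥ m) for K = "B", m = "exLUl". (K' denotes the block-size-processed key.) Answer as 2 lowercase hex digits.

Key "B" = 42 is 1 byte ≤ B = 6; zero-pad to 6 bytes: K' = 42 00 00 00 00 00.
K' ⊕ ipad = 74 36 36 36 36 36.
Inner input = 74 36 36 36 36 36 ∥ 65 78 4c 55 6c.
Inner hash: sum = 116+54+54+54+54+54+101+120+76+85+108 = 876; mod 256 = 108 → 6c.

6c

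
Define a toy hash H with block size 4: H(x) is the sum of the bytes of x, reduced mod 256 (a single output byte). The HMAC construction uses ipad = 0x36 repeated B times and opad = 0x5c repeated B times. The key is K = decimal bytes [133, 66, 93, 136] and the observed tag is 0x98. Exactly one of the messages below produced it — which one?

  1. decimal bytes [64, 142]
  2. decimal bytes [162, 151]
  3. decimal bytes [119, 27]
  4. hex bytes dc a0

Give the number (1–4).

Key decimal bytes [133, 66, 93, 136] = 85 42 5d 88 is exactly B = 4 bytes: K' = 85 42 5d 88.
K' ⊕ ipad = b3 74 6b be; K' ⊕ opad = d9 1e 01 d4.
m1: inner = H(b3 74 6b be 40 8e) = 1e; tag = H(d9 1e 01 d4 1e) = ea
m2: inner = H(b3 74 6b be a2 97) = 89; tag = H(d9 1e 01 d4 89) = 55
m3: inner = H(b3 74 6b be 77 1b) = e2; tag = H(d9 1e 01 d4 e2) = ae
m4: inner = H(b3 74 6b be dc a0) = cc; tag = H(d9 1e 01 d4 cc) = 98 ← matches

4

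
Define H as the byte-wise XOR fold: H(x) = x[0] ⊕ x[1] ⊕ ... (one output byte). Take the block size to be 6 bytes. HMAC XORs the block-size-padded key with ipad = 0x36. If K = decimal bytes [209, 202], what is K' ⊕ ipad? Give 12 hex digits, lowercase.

Key decimal bytes [209, 202] = d1 ca is 2 bytes ≤ B = 6; zero-pad to 6 bytes: K' = d1 ca 00 00 00 00.
XOR each byte with 0x36: d1⊕36=e7, ca⊕36=fc, 00⊕36=36, 00⊕36=36, 00⊕36=36, 00⊕36=36.

e7fc36363636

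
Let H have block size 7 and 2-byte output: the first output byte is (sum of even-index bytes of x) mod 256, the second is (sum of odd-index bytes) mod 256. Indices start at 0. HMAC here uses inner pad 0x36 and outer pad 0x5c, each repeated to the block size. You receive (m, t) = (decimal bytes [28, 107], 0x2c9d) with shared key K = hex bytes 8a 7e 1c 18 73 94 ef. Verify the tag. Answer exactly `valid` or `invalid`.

Key hex bytes 8a 7e 1c 18 73 94 ef is exactly B = 7 bytes: K' = 8a 7e 1c 18 73 94 ef.
K' ⊕ ipad = bc 48 2a 2e 45 a2 d9; K' ⊕ opad = d6 22 40 44 2f c8 b3.
Inner hash: even-index sum = 623 mod 256 = 111; odd-index sum = 308 mod 256 = 52 → 6f 34.
Outer hash (recomputed tag): even-index sum = 556 mod 256 = 44; odd-index sum = 413 mod 256 = 157 → 2c 9d.
Recomputed tag = 2c9d; claimed = 2c9d → match.

valid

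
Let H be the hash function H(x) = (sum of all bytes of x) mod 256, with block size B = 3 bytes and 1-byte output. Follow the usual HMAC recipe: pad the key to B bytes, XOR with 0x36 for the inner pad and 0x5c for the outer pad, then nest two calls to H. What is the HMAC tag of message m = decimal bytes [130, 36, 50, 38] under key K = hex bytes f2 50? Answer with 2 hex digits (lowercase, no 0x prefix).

74

Key hex bytes f2 50 is 2 bytes ≤ B = 3; zero-pad to 3 bytes: K' = f2 50 00.
K' ⊕ ipad = c4 66 36.  K' ⊕ opad = ae 0c 5c.
Inner input = (K'⊕ipad) ∥ m = c4 66 36 ∥ 82 24 32 26.
Inner hash: sum = 196+102+54+130+36+50+38 = 606; mod 256 = 94 → 5e.
Outer input = (K'⊕opad) ∥ inner = ae 0c 5c ∥ 5e.
Outer hash (tag): sum = 174+12+92+94 = 372; mod 256 = 116 → 74.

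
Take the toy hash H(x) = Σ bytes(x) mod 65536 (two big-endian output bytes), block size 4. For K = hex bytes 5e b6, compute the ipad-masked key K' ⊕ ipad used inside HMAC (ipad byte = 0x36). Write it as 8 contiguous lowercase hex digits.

68803636

Key hex bytes 5e b6 is 2 bytes ≤ B = 4; zero-pad to 4 bytes: K' = 5e b6 00 00.
XOR each byte with 0x36: 5e⊕36=68, b6⊕36=80, 00⊕36=36, 00⊕36=36.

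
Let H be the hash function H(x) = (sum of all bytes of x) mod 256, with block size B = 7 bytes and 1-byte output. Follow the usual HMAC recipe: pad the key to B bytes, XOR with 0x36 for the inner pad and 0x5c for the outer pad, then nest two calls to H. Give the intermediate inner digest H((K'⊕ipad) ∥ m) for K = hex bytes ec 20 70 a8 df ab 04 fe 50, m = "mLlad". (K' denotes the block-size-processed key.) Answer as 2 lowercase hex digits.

Key hex bytes ec 20 70 a8 df ab 04 fe 50 is 9 bytes > B = 7, so hash it first: H(key) = 00, then zero-pad to 7 bytes: K' = 00 00 00 00 00 00 00.
K' ⊕ ipad = 36 36 36 36 36 36 36.
Inner input = 36 36 36 36 36 36 36 ∥ 6d 4c 6c 61 64.
Inner hash: sum = 54+54+54+54+54+54+54+109+76+108+97+100 = 868; mod 256 = 100 → 64.

64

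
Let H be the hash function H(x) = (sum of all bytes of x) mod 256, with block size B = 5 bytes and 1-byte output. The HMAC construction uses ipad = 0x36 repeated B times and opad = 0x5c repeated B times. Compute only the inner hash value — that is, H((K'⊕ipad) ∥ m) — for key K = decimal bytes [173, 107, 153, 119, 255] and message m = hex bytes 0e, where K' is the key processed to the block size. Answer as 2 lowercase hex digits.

bf

Key decimal bytes [173, 107, 153, 119, 255] = ad 6b 99 77 ff is exactly B = 5 bytes: K' = ad 6b 99 77 ff.
K' ⊕ ipad = 9b 5d af 41 c9.
Inner input = 9b 5d af 41 c9 ∥ 0e.
Inner hash: sum = 155+93+175+65+201+14 = 703; mod 256 = 191 → bf.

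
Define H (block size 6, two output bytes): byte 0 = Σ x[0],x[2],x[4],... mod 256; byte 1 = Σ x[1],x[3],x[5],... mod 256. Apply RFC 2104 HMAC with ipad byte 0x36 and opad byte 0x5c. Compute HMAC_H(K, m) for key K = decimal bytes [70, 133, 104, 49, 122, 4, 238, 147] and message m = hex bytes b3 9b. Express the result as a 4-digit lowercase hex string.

414b

Key decimal bytes [70, 133, 104, 49, 122, 4, 238, 147] = 46 85 68 31 7a 04 ee 93 is 8 bytes > B = 6, so hash it first: H(key) = 16 4d, then zero-pad to 6 bytes: K' = 16 4d 00 00 00 00.
K' ⊕ ipad = 20 7b 36 36 36 36.  K' ⊕ opad = 4a 11 5c 5c 5c 5c.
Inner input = (K'⊕ipad) ∥ m = 20 7b 36 36 36 36 ∥ b3 9b.
Inner hash: even-index sum = 319 mod 256 = 63; odd-index sum = 386 mod 256 = 130 → 3f 82.
Outer input = (K'⊕opad) ∥ inner = 4a 11 5c 5c 5c 5c ∥ 3f 82.
Outer hash (tag): even-index sum = 321 mod 256 = 65; odd-index sum = 331 mod 256 = 75 → 41 4b.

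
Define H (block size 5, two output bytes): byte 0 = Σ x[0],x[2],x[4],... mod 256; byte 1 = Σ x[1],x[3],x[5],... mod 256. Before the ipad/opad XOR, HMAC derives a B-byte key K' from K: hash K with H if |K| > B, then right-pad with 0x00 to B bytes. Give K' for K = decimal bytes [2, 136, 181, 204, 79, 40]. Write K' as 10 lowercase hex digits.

067c000000

|K| = 6 > B = 5, so first hash the key.
H(K): even-index sum = 262 mod 256 = 6; odd-index sum = 380 mod 256 = 124 → 06 7c.
Zero-pad H(K) = 06 7c to 5 bytes: K' = 06 7c 00 00 00.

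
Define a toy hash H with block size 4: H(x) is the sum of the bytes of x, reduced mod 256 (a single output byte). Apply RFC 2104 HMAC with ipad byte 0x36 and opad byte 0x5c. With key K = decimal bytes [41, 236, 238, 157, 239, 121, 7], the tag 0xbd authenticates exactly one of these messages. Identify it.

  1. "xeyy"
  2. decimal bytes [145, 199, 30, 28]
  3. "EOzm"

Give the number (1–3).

Key decimal bytes [41, 236, 238, 157, 239, 121, 7] = 29 ec ee 9d ef 79 07 is 7 bytes > B = 4, so hash it first: H(key) = 0f, then zero-pad to 4 bytes: K' = 0f 00 00 00.
K' ⊕ ipad = 39 36 36 36; K' ⊕ opad = 53 5c 5c 5c.
m1: inner = H(39 36 36 36 78 65 79 79) = aa; tag = H(53 5c 5c 5c aa) = 11
m2: inner = H(39 36 36 36 91 c7 1e 1c) = 6d; tag = H(53 5c 5c 5c 6d) = d4
m3: inner = H(39 36 36 36 45 4f 7a 6d) = 56; tag = H(53 5c 5c 5c 56) = bd ← matches

3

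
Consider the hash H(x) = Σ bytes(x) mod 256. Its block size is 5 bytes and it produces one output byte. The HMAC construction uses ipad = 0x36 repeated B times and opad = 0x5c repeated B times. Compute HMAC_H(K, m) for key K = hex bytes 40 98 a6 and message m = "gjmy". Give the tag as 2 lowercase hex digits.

Key hex bytes 40 98 a6 is 3 bytes ≤ B = 5; zero-pad to 5 bytes: K' = 40 98 a6 00 00.
K' ⊕ ipad = 76 ae 90 36 36.  K' ⊕ opad = 1c c4 fa 5c 5c.
Inner input = (K'⊕ipad) ∥ m = 76 ae 90 36 36 ∥ 67 6a 6d 79.
Inner hash: sum = 118+174+144+54+54+103+106+109+121 = 983; mod 256 = 215 → d7.
Outer input = (K'⊕opad) ∥ inner = 1c c4 fa 5c 5c ∥ d7.
Outer hash (tag): sum = 28+196+250+92+92+215 = 873; mod 256 = 105 → 69.

69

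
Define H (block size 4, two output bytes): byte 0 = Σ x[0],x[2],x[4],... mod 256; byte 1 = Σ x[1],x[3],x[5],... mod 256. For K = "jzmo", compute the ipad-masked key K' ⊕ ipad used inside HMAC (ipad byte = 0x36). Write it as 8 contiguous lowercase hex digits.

Key "jzmo" = 6a 7a 6d 6f is exactly B = 4 bytes: K' = 6a 7a 6d 6f.
XOR each byte with 0x36: 6a⊕36=5c, 7a⊕36=4c, 6d⊕36=5b, 6f⊕36=59.

5c4c5b59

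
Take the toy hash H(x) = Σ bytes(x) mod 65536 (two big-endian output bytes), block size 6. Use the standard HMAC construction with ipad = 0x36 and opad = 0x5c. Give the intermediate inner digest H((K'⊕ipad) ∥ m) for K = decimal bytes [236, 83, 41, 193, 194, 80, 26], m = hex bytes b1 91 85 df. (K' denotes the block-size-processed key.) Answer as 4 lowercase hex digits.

Key decimal bytes [236, 83, 41, 193, 194, 80, 26] = ec 53 29 c1 c2 50 1a is 7 bytes > B = 6, so hash it first: H(key) = 03 55, then zero-pad to 6 bytes: K' = 03 55 00 00 00 00.
K' ⊕ ipad = 35 63 36 36 36 36.
Inner input = 35 63 36 36 36 36 ∥ b1 91 85 df.
Inner hash: sum = 53+99+54+54+54+54+177+145+133+223 = 1046 → 04 16.

0416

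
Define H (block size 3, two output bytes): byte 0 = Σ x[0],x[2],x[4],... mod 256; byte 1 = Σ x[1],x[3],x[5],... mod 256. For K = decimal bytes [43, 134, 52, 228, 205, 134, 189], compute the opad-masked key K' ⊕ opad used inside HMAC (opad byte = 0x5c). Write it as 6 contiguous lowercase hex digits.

Key decimal bytes [43, 134, 52, 228, 205, 134, 189] = 2b 86 34 e4 cd 86 bd is 7 bytes > B = 3, so hash it first: H(key) = e9 f0, then zero-pad to 3 bytes: K' = e9 f0 00.
XOR each byte with 0x5c: e9⊕5c=b5, f0⊕5c=ac, 00⊕5c=5c.

b5ac5c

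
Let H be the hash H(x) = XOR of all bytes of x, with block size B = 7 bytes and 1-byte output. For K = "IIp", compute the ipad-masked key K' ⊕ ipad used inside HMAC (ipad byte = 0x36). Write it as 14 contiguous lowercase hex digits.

Key "IIp" = 49 49 70 is 3 bytes ≤ B = 7; zero-pad to 7 bytes: K' = 49 49 70 00 00 00 00.
XOR each byte with 0x36: 49⊕36=7f, 49⊕36=7f, 70⊕36=46, 00⊕36=36, 00⊕36=36, 00⊕36=36, 00⊕36=36.

7f7f4636363636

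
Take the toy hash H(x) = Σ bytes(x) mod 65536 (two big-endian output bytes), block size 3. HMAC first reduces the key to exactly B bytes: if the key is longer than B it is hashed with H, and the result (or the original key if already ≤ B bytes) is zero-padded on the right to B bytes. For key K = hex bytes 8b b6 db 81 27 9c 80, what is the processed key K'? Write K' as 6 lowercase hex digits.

03e000

|K| = 7 > B = 3, so first hash the key.
H(K): sum = 139+182+219+129+39+156+128 = 992 → 03 e0.
Zero-pad H(K) = 03 e0 to 3 bytes: K' = 03 e0 00.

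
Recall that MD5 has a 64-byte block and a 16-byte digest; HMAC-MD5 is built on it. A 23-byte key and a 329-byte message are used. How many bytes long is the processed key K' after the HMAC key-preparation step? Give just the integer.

64

Key is 23 ≤ 64 bytes, zero-padded: |K'| = 64.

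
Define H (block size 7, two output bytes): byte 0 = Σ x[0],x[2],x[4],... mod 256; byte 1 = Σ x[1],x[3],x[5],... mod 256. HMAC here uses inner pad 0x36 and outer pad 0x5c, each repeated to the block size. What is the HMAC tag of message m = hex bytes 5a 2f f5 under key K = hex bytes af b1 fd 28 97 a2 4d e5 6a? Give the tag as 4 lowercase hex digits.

cb91

Key hex bytes af b1 fd 28 97 a2 4d e5 6a is 9 bytes > B = 7, so hash it first: H(key) = fa 60, then zero-pad to 7 bytes: K' = fa 60 00 00 00 00 00.
K' ⊕ ipad = cc 56 36 36 36 36 36.  K' ⊕ opad = a6 3c 5c 5c 5c 5c 5c.
Inner input = (K'⊕ipad) ∥ m = cc 56 36 36 36 36 36 ∥ 5a 2f f5.
Inner hash: even-index sum = 413 mod 256 = 157; odd-index sum = 529 mod 256 = 17 → 9d 11.
Outer input = (K'⊕opad) ∥ inner = a6 3c 5c 5c 5c 5c 5c ∥ 9d 11.
Outer hash (tag): even-index sum = 459 mod 256 = 203; odd-index sum = 401 mod 256 = 145 → cb 91.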